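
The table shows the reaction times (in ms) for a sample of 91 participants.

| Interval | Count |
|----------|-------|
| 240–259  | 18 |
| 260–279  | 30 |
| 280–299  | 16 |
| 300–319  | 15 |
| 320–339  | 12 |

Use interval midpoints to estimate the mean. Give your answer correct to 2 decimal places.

Midpoints: 249.5, 269.5, 289.5, 309.5, 329.5
Σfm = 18×249.5 + 30×269.5 + 16×289.5 + 15×309.5 + 12×329.5 = 25804.5
n = Σf = 91
Mean = 25804.5 / 91 = 283.5659

283.57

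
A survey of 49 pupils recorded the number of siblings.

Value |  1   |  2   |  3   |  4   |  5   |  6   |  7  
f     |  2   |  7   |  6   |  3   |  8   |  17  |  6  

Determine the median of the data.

5

Cumulative frequencies: 2, 9, 15, 18, 26, 43, 49
n = 49, so the median is the value in position (n+1)/2 = 25.
Position 25 falls at value 5.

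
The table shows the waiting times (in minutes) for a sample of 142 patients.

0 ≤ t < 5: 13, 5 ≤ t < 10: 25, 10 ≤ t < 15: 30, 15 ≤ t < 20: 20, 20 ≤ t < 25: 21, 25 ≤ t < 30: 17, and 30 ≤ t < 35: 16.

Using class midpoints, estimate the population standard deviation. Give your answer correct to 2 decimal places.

9.18

Midpoints: 2.5, 7.5, 12.5, 17.5, 22.5, 27.5, 32.5
n = 142, Σfm = 2405, mean = 16.9366
Σfm² = 52687.5
Σf(m − x̄)² = Σfm² − (Σfm)²/n = 52687.5 − 2405²/142 = 11954.9296
Population variance = 11954.9296 / 142 = 84.1896
Standard deviation = √84.1896 = 9.1755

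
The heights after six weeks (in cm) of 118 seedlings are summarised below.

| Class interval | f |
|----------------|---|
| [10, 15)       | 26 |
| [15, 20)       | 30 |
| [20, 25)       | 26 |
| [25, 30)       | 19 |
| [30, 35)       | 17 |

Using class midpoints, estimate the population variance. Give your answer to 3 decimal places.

45.312

Midpoints: 12.5, 17.5, 22.5, 27.5, 32.5
n = 118, Σfm = 2510, mean = 21.2712
Σfm² = 58737.5
Σf(m − x̄)² = Σfm² − (Σfm)²/n = 58737.5 − 2510²/118 = 5346.8220
Population variance = 5346.8220 / 118 = 45.3121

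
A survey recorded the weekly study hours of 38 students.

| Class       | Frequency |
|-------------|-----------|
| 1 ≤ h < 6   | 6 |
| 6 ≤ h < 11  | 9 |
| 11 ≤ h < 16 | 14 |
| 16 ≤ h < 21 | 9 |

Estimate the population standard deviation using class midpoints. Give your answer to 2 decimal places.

Midpoints: 3.5, 8.5, 13.5, 18.5
n = 38, Σfm = 453, mean = 11.9211
Σfm² = 6355.5
Σf(m − x̄)² = Σfm² − (Σfm)²/n = 6355.5 − 453²/38 = 955.2632
Population variance = 955.2632 / 38 = 25.1385
Standard deviation = √25.1385 = 5.0138

5.01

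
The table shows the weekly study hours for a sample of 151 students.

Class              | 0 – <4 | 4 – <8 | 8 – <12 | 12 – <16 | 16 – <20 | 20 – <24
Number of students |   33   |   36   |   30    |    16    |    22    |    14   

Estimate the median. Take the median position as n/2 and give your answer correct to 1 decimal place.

Cumulative frequencies: 33, 69, 99, 115, 137, 151
n = 151; position = n/2 = 75.5.
This falls in the class 8 – <12: L = 8, F = 69, f = 30, h = 4.
Median ≈ 8 + ((75.5 − 69) / 30) × 4 = 8.8667

8.9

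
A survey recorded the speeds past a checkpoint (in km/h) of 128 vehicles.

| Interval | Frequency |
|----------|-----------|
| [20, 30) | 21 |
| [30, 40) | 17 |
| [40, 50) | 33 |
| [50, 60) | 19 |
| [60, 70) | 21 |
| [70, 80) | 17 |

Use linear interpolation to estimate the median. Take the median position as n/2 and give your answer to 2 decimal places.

47.88

Cumulative frequencies: 21, 38, 71, 90, 111, 128
n = 128; position = n/2 = 64.
This falls in the class [40, 50): L = 40, F = 38, f = 33, h = 10.
Median ≈ 40 + ((64 − 38) / 33) × 10 = 47.8788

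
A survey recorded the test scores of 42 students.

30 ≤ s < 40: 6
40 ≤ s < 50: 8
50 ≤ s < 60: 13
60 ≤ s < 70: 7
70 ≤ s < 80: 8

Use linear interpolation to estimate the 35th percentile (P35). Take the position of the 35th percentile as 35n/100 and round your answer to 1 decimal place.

Cumulative frequencies: 6, 14, 27, 34, 42
n = 42; position = 35n/100 = 14.7.
This falls in the class 50 ≤ s < 60: L = 50, F = 14, f = 13, h = 10.
35th percentile ≈ 50 + ((14.7 − 14) / 13) × 10 = 50.5385

50.5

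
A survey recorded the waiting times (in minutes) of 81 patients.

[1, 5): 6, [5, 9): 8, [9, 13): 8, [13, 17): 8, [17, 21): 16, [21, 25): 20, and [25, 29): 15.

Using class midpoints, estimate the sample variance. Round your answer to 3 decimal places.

Midpoints: 3, 7, 11, 15, 19, 23, 27
n = 81, Σfm = 1451, mean = 17.9136
Σfm² = 30505
Σf(m − x̄)² = Σfm² − (Σfm)²/n = 30505 − 1451²/81 = 4512.3951
Sample variance = 4512.3951 / 80 = 56.4049

56.405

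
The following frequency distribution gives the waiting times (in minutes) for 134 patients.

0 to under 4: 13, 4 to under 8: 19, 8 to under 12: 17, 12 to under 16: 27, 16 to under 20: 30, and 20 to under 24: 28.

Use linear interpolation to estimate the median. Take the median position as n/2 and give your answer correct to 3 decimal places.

14.667

Cumulative frequencies: 13, 32, 49, 76, 106, 134
n = 134; position = n/2 = 67.
This falls in the class 12 to under 16: L = 12, F = 49, f = 27, h = 4.
Median ≈ 12 + ((67 − 49) / 27) × 4 = 14.6667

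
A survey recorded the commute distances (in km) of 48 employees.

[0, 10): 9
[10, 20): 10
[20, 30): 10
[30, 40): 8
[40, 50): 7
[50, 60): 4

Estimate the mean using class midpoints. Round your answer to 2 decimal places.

Midpoints: 5, 15, 25, 35, 45, 55
Σfm = 9×5 + 10×15 + 10×25 + 8×35 + 7×45 + 4×55 = 1260
n = Σf = 48
Mean = 1260 / 48 = 26.2500

26.25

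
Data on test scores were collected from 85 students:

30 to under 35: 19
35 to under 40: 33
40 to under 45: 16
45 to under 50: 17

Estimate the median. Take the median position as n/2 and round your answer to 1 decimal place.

Cumulative frequencies: 19, 52, 68, 85
n = 85; position = n/2 = 42.5.
This falls in the class 35 to under 40: L = 35, F = 19, f = 33, h = 5.
Median ≈ 35 + ((42.5 − 19) / 33) × 5 = 38.5606

38.6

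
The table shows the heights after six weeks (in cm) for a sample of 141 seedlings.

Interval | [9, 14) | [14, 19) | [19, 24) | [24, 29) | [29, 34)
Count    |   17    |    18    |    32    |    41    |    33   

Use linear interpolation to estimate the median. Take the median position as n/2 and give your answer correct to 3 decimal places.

Cumulative frequencies: 17, 35, 67, 108, 141
n = 141; position = n/2 = 70.5.
This falls in the class [24, 29): L = 24, F = 67, f = 41, h = 5.
Median ≈ 24 + ((70.5 − 67) / 41) × 5 = 24.4268

24.427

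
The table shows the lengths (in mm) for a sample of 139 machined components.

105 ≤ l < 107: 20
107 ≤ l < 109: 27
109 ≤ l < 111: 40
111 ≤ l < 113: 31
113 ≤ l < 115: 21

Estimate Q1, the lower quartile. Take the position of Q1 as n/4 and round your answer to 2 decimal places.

108.09

Cumulative frequencies: 20, 47, 87, 118, 139
n = 139; position = n/4 = 34.75.
This falls in the class 107 ≤ l < 109: L = 107, F = 20, f = 27, h = 2.
Lower quartile ≈ 107 + ((34.75 − 20) / 27) × 2 = 108.0926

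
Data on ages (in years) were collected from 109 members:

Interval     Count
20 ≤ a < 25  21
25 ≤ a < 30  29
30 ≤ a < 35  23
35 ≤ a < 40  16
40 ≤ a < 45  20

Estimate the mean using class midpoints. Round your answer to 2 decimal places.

Midpoints: 22.5, 27.5, 32.5, 37.5, 42.5
Σfm = 21×22.5 + 29×27.5 + 23×32.5 + 16×37.5 + 20×42.5 = 3467.5
n = Σf = 109
Mean = 3467.5 / 109 = 31.8119

31.81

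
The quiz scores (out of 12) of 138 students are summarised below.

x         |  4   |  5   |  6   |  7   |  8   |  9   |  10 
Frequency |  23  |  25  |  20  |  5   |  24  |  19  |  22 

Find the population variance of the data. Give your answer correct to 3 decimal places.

4.523

Values: 4, 5, 6, 7, 8, 9, 10
n = 138, Σfx = 955, mean = 6.9203
Σfx² = 7233
Σf(x − x̄)² = Σfx² − (Σfx)²/n = 7233 − 955²/138 = 624.1232
Population variance = 624.1232 / 138 = 4.5226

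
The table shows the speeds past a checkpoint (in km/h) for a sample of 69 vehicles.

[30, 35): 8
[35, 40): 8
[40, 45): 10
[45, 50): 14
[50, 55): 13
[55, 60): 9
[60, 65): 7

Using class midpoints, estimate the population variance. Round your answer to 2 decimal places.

Midpoints: 32.5, 37.5, 42.5, 47.5, 52.5, 57.5, 62.5
n = 69, Σfm = 3287.5, mean = 47.6449
Σfm² = 162281.25
Σf(m − x̄)² = Σfm² − (Σfm)²/n = 162281.25 − 3287.5²/69 = 5648.5507
Population variance = 5648.5507 / 69 = 81.8631

81.86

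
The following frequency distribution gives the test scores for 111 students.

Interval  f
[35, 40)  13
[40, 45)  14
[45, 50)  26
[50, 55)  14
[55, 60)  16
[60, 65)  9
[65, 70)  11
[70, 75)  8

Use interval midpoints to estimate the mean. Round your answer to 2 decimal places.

Midpoints: 37.5, 42.5, 47.5, 52.5, 57.5, 62.5, 67.5, 72.5
Σfm = 13×37.5 + 14×42.5 + 26×47.5 + 14×52.5 + 16×57.5 + 9×62.5 + 11×67.5 + 8×72.5 = 5857.5
n = Σf = 111
Mean = 5857.5 / 111 = 52.7703

52.77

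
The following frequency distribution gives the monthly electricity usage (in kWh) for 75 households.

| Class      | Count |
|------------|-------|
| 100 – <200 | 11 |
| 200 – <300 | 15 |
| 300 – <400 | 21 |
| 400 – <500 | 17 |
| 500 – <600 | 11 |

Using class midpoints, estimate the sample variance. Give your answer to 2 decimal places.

16209.01

Midpoints: 150, 250, 350, 450, 550
n = 75, Σfm = 26450, mean = 352.6667
Σfm² = 10527500
Σf(m − x̄)² = Σfm² − (Σfm)²/n = 10527500 − 26450²/75 = 1199466.6667
Sample variance = 1199466.6667 / 74 = 16209.0090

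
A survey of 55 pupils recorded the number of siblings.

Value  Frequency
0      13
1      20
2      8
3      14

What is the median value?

1

Cumulative frequencies: 13, 33, 41, 55
n = 55, so the median is the value in position (n+1)/2 = 28.
Position 28 falls at value 1.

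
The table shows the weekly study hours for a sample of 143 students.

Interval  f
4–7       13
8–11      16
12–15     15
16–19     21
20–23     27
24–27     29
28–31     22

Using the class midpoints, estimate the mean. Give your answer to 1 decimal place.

Midpoints: 5.5, 9.5, 13.5, 17.5, 21.5, 25.5, 29.5
Σfm = 13×5.5 + 16×9.5 + 15×13.5 + 21×17.5 + 27×21.5 + 29×25.5 + 22×29.5 = 2762.5
n = Σf = 143
Mean = 2762.5 / 143 = 19.3182

19.3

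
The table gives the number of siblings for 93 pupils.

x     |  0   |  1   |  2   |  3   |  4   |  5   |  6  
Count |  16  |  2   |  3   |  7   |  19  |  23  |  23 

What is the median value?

4

Cumulative frequencies: 16, 18, 21, 28, 47, 70, 93
n = 93, so the median is the value in position (n+1)/2 = 47.
Position 47 falls at value 4.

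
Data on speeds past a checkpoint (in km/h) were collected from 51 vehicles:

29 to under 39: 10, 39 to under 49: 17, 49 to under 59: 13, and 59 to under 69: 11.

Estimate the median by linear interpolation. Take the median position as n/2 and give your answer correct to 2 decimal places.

Cumulative frequencies: 10, 27, 40, 51
n = 51; position = n/2 = 25.5.
This falls in the class 39 to under 49: L = 39, F = 10, f = 17, h = 10.
Median ≈ 39 + ((25.5 − 10) / 17) × 10 = 48.1176

48.12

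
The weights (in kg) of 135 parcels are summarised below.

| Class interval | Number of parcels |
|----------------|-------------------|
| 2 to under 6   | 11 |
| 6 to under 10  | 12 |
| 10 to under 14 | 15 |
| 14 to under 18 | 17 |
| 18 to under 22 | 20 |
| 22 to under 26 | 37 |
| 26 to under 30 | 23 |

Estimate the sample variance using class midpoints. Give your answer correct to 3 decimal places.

56.795

Midpoints: 4, 8, 12, 16, 20, 24, 28
n = 135, Σfm = 2524, mean = 18.6963
Σfm² = 54800
Σf(m − x̄)² = Σfm² − (Σfm)²/n = 54800 − 2524²/135 = 7610.5481
Sample variance = 7610.5481 / 134 = 56.7951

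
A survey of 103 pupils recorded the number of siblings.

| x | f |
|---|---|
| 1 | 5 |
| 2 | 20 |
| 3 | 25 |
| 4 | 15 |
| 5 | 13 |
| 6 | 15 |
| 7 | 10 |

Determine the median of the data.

4

Cumulative frequencies: 5, 25, 50, 65, 78, 93, 103
n = 103, so the median is the value in position (n+1)/2 = 52.
Position 52 falls at value 4.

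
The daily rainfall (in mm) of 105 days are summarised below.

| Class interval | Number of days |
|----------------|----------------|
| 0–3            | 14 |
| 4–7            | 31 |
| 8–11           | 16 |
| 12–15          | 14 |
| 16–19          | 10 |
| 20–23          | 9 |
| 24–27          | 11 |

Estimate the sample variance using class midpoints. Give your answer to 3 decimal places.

Midpoints: 1.5, 5.5, 9.5, 13.5, 17.5, 21.5, 25.5
n = 105, Σfm = 1181.5, mean = 11.2524
Σfm² = 19340.25
Σf(m − x̄)² = Σfm² − (Σfm)²/n = 19340.25 − 1181.5²/105 = 6045.5619
Sample variance = 6045.5619 / 104 = 58.1304

58.130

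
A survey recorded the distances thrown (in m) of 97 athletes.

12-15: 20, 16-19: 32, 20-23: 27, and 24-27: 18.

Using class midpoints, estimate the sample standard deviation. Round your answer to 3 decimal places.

4.081

Midpoints: 13.5, 17.5, 21.5, 25.5
n = 97, Σfm = 1869.5, mean = 19.2732
Σfm² = 37630.25
Σf(m − x̄)² = Σfm² − (Σfm)²/n = 37630.25 − 1869.5²/97 = 1599.0103
Sample variance = 1599.0103 / 96 = 16.6564
Standard deviation = √16.6564 = 4.0812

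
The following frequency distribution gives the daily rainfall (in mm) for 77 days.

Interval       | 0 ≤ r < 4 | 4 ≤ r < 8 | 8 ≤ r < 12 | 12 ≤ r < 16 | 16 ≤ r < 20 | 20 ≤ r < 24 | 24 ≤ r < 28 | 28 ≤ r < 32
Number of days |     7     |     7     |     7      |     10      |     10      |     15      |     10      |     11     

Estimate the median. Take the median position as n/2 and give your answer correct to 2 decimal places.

19.00

Cumulative frequencies: 7, 14, 21, 31, 41, 56, 66, 77
n = 77; position = n/2 = 38.5.
This falls in the class 16 ≤ r < 20: L = 16, F = 31, f = 10, h = 4.
Median ≈ 16 + ((38.5 − 31) / 10) × 4 = 19.0000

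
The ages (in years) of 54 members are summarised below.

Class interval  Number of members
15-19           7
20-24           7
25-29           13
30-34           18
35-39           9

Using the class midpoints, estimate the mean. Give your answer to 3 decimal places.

Midpoints: 17, 22, 27, 32, 37
Σfm = 7×17 + 7×22 + 13×27 + 18×32 + 9×37 = 1533
n = Σf = 54
Mean = 1533 / 54 = 28.3889

28.389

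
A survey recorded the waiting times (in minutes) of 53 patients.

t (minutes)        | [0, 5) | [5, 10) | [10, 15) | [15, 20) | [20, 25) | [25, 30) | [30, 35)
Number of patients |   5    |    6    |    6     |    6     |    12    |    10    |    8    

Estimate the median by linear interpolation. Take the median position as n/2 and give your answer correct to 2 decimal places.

21.46

Cumulative frequencies: 5, 11, 17, 23, 35, 45, 53
n = 53; position = n/2 = 26.5.
This falls in the class [20, 25): L = 20, F = 23, f = 12, h = 5.
Median ≈ 20 + ((26.5 − 23) / 12) × 5 = 21.4583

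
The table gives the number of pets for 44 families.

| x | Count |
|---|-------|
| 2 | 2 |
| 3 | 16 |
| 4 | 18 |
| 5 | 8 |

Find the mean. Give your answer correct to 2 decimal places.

3.73

Values: 2, 3, 4, 5
Σfx = 2×2 + 16×3 + 18×4 + 8×5 = 164
n = Σf = 44
Mean = 164 / 44 = 3.7273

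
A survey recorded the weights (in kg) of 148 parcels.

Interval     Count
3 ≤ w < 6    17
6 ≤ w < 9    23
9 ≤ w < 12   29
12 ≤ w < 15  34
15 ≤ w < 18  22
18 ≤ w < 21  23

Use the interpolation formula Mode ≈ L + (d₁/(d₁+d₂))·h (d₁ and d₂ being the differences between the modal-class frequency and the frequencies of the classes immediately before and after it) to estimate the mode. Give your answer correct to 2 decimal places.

Modal class: 12 ≤ w < 15 (highest frequency 34).
d₁ = 34 − 29 = 5, d₂ = 34 − 22 = 12
Mode ≈ 12 + (5/(5+12)) × 3 = 12 + 0.8824 = 12.8824

12.88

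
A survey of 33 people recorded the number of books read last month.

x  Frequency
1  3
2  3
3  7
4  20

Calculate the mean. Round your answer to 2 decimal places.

3.33

Values: 1, 2, 3, 4
Σfx = 3×1 + 3×2 + 7×3 + 20×4 = 110
n = Σf = 33
Mean = 110 / 33 = 3.3333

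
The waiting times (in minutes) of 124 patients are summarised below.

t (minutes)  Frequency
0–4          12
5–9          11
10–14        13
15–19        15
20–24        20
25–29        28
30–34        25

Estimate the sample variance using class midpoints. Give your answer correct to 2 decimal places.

95.61

Midpoints: 2, 7, 12, 17, 22, 27, 32
n = 124, Σfm = 2508, mean = 20.2258
Σfm² = 62486
Σf(m − x̄)² = Σfm² − (Σfm)²/n = 62486 − 2508²/124 = 11759.6774
Sample variance = 11759.6774 / 123 = 95.6071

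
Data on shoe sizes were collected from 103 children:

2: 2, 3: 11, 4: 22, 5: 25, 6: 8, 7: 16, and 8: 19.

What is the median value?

5

Cumulative frequencies: 2, 13, 35, 60, 68, 84, 103
n = 103, so the median is the value in position (n+1)/2 = 52.
Position 52 falls at value 5.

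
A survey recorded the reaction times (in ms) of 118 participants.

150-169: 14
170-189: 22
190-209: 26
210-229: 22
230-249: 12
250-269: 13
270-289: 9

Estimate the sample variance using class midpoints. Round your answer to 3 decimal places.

Midpoints: 159.5, 179.5, 199.5, 219.5, 239.5, 259.5, 279.5
n = 118, Σfm = 24961, mean = 211.5339
Σfm² = 5426609.5
Σf(m − x̄)² = Σfm² − (Σfm)²/n = 5426609.5 − 24961²/118 = 146511.8644
Sample variance = 146511.8644 / 117 = 1252.2382

1252.238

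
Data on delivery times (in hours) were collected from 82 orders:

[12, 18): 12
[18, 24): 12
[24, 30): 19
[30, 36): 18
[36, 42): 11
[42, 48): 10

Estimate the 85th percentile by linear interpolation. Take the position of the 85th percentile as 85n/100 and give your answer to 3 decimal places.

Cumulative frequencies: 12, 24, 43, 61, 72, 82
n = 82; position = 85n/100 = 69.7.
This falls in the class [36, 42): L = 36, F = 61, f = 11, h = 6.
85th percentile ≈ 36 + ((69.7 − 61) / 11) × 6 = 40.7455

40.745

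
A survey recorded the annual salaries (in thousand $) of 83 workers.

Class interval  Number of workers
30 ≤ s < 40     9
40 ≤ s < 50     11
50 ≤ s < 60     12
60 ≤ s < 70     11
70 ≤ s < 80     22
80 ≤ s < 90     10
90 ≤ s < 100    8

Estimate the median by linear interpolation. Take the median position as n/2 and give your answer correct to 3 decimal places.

Cumulative frequencies: 9, 20, 32, 43, 65, 75, 83
n = 83; position = n/2 = 41.5.
This falls in the class 60 ≤ s < 70: L = 60, F = 32, f = 11, h = 10.
Median ≈ 60 + ((41.5 − 32) / 11) × 10 = 68.6364

68.636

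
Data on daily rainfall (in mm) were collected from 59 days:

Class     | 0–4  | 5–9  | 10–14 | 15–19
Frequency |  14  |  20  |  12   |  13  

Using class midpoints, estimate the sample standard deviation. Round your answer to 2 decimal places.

Midpoints: 2, 7, 12, 17
n = 59, Σfm = 533, mean = 9.0339
Σfm² = 6521
Σf(m − x̄)² = Σfm² − (Σfm)²/n = 6521 − 533²/59 = 1705.9322
Sample variance = 1705.9322 / 58 = 29.4126
Standard deviation = √29.4126 = 5.4233

5.42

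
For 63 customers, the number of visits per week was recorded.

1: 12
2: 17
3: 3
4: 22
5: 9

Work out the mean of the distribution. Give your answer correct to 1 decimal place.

Values: 1, 2, 3, 4, 5
Σfx = 12×1 + 17×2 + 3×3 + 22×4 + 9×5 = 188
n = Σf = 63
Mean = 188 / 63 = 2.9841

3.0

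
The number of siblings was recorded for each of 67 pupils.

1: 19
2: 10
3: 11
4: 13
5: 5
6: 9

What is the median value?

Cumulative frequencies: 19, 29, 40, 53, 58, 67
n = 67, so the median is the value in position (n+1)/2 = 34.
Position 34 falls at value 3.

3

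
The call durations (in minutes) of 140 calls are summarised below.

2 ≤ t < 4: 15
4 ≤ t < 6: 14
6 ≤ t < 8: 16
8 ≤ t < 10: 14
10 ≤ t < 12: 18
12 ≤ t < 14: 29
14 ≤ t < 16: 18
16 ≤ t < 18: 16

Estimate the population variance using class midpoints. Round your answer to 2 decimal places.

19.44

Midpoints: 3, 5, 7, 9, 11, 13, 15, 17
n = 140, Σfm = 1470, mean = 10.5000
Σfm² = 18156
Σf(m − x̄)² = Σfm² − (Σfm)²/n = 18156 − 1470²/140 = 2721.0000
Population variance = 2721.0000 / 140 = 19.4357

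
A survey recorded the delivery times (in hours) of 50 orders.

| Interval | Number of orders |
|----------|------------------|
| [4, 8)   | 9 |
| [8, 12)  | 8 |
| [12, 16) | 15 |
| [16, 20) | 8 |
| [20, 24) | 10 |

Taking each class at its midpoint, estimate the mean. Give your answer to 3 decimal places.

14.160

Midpoints: 6, 10, 14, 18, 22
Σfm = 9×6 + 8×10 + 15×14 + 8×18 + 10×22 = 708
n = Σf = 50
Mean = 708 / 50 = 14.1600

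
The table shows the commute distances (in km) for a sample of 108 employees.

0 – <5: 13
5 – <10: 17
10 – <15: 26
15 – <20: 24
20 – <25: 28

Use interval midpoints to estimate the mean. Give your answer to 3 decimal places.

14.213

Midpoints: 2.5, 7.5, 12.5, 17.5, 22.5
Σfm = 13×2.5 + 17×7.5 + 26×12.5 + 24×17.5 + 28×22.5 = 1535
n = Σf = 108
Mean = 1535 / 108 = 14.2130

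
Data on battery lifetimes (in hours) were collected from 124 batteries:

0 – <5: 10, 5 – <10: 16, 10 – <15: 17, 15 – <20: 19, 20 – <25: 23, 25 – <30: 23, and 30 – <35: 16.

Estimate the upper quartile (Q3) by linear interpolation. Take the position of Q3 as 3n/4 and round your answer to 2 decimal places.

Cumulative frequencies: 10, 26, 43, 62, 85, 108, 124
n = 124; position = 3n/4 = 93.
This falls in the class 25 – <30: L = 25, F = 85, f = 23, h = 5.
Upper quartile ≈ 25 + ((93 − 85) / 23) × 5 = 26.7391

26.74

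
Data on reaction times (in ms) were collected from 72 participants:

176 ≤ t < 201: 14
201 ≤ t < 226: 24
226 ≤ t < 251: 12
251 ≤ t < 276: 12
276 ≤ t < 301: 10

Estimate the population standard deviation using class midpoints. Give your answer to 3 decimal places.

Midpoints: 188.5, 213.5, 238.5, 263.5, 288.5
n = 72, Σfm = 16672, mean = 231.5556
Σfm² = 3939522
Σf(m − x̄)² = Σfm² − (Σfm)²/n = 3939522 − 16672²/72 = 79027.7778
Population variance = 79027.7778 / 72 = 1097.6080
Standard deviation = √1097.6080 = 33.1302

33.130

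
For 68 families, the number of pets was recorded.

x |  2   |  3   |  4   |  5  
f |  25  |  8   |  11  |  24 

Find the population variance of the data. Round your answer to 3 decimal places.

1.691

Values: 2, 3, 4, 5
n = 68, Σfx = 238, mean = 3.5000
Σfx² = 948
Σf(x − x̄)² = Σfx² − (Σfx)²/n = 948 − 238²/68 = 115.0000
Population variance = 115.0000 / 68 = 1.6912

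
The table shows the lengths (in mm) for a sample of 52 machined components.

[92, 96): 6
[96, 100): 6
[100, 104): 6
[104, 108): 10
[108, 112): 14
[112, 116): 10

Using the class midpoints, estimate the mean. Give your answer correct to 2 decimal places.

105.85

Midpoints: 94, 98, 102, 106, 110, 114
Σfm = 6×94 + 6×98 + 6×102 + 10×106 + 14×110 + 10×114 = 5504
n = Σf = 52
Mean = 5504 / 52 = 105.8462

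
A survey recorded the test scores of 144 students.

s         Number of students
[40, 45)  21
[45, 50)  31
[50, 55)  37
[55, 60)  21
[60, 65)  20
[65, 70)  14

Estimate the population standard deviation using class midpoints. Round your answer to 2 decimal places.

Midpoints: 42.5, 47.5, 52.5, 57.5, 62.5, 67.5
n = 144, Σfm = 7710, mean = 53.5417
Σfm² = 421200
Σf(m − x̄)² = Σfm² − (Σfm)²/n = 421200 − 7710²/144 = 8393.7500
Population variance = 8393.7500 / 144 = 58.2899
Standard deviation = √58.2899 = 7.6348

7.63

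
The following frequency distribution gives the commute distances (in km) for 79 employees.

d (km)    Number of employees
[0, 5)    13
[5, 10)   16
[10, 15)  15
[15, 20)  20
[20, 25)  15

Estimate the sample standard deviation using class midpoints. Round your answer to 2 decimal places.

Midpoints: 2.5, 7.5, 12.5, 17.5, 22.5
n = 79, Σfm = 1027.5, mean = 13.0063
Σfm² = 17043.75
Σf(m − x̄)² = Σfm² − (Σfm)²/n = 17043.75 − 1027.5²/79 = 3679.7468
Sample variance = 3679.7468 / 78 = 47.1762
Standard deviation = √47.1762 = 6.8685

6.87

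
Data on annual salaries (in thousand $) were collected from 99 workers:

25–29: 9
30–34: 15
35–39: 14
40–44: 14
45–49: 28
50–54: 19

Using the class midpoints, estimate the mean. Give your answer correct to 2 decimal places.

41.75

Midpoints: 27, 32, 37, 42, 47, 52
Σfm = 9×27 + 15×32 + 14×37 + 14×42 + 28×47 + 19×52 = 4133
n = Σf = 99
Mean = 4133 / 99 = 41.7475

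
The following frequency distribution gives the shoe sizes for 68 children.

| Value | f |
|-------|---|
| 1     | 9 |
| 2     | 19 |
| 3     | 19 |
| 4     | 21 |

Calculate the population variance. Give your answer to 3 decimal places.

1.062

Values: 1, 2, 3, 4
n = 68, Σfx = 188, mean = 2.7647
Σfx² = 592
Σf(x − x̄)² = Σfx² − (Σfx)²/n = 592 − 188²/68 = 72.2353
Population variance = 72.2353 / 68 = 1.0623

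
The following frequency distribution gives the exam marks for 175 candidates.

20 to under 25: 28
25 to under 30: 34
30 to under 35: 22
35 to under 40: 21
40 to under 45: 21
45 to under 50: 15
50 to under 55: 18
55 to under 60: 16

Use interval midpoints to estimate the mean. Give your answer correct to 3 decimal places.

Midpoints: 22.5, 27.5, 32.5, 37.5, 42.5, 47.5, 52.5, 57.5
Σfm = 28×22.5 + 34×27.5 + 22×32.5 + 21×37.5 + 21×42.5 + 15×47.5 + 18×52.5 + 16×57.5 = 6537.5
n = Σf = 175
Mean = 6537.5 / 175 = 37.3571

37.357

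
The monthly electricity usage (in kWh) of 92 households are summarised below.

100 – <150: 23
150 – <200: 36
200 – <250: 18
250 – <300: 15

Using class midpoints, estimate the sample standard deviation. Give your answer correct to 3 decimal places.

50.873

Midpoints: 125, 175, 225, 275
n = 92, Σfm = 17350, mean = 188.5870
Σfm² = 3507500
Σf(m − x̄)² = Σfm² − (Σfm)²/n = 3507500 − 17350²/92 = 235516.3043
Sample variance = 235516.3043 / 91 = 2588.0913
Standard deviation = √2588.0913 = 50.8733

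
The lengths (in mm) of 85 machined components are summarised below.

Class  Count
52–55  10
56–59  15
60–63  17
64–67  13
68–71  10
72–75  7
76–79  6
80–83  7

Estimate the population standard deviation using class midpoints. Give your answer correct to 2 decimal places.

Midpoints: 53.5, 57.5, 61.5, 65.5, 69.5, 73.5, 77.5, 81.5
n = 85, Σfm = 5539.5, mean = 65.1706
Σfm² = 366939.25
Σf(m − x̄)² = Σfm² − (Σfm)²/n = 366939.25 − 5539.5²/85 = 5926.7765
Population variance = 5926.7765 / 85 = 69.7268
Standard deviation = √69.7268 = 8.3503

8.35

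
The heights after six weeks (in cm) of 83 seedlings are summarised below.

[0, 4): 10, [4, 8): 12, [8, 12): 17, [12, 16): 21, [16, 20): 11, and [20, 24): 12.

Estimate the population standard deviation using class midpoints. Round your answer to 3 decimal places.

Midpoints: 2, 6, 10, 14, 18, 22
n = 83, Σfm = 1018, mean = 12.2651
Σfm² = 15660
Σf(m − x̄)² = Σfm² − (Σfm)²/n = 15660 − 1018²/83 = 3174.1687
Population variance = 3174.1687 / 83 = 38.2430
Standard deviation = √38.2430 = 6.1841

6.184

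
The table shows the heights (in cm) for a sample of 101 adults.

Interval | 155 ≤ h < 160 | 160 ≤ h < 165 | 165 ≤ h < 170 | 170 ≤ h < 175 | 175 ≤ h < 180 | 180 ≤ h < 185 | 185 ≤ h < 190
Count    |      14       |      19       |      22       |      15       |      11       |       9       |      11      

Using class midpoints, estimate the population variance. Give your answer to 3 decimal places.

87.663

Midpoints: 157.5, 162.5, 167.5, 172.5, 177.5, 182.5, 187.5
n = 101, Σfm = 17222.5, mean = 170.5198
Σfm² = 2945631.25
Σf(m − x̄)² = Σfm² − (Σfm)²/n = 2945631.25 − 17222.5²/101 = 8853.9604
Population variance = 8853.9604 / 101 = 87.6630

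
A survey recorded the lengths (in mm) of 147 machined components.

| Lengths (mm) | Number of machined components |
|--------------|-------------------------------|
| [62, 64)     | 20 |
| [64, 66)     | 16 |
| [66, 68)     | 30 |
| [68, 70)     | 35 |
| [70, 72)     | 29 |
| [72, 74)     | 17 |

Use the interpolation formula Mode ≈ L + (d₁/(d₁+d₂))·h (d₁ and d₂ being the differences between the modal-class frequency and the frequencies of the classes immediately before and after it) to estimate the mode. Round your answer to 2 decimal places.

Modal class: [68, 70) (highest frequency 35).
d₁ = 35 − 30 = 5, d₂ = 35 − 29 = 6
Mode ≈ 68 + (5/(5+6)) × 2 = 68 + 0.9091 = 68.9091

68.91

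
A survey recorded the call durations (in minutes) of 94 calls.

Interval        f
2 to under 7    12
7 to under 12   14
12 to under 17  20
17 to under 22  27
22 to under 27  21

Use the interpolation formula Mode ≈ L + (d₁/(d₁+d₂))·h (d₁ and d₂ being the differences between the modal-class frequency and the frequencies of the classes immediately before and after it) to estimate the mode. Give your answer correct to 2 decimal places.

19.69

Modal class: 17 to under 22 (highest frequency 27).
d₁ = 27 − 20 = 7, d₂ = 27 − 21 = 6
Mode ≈ 17 + (7/(7+6)) × 5 = 17 + 2.6923 = 19.6923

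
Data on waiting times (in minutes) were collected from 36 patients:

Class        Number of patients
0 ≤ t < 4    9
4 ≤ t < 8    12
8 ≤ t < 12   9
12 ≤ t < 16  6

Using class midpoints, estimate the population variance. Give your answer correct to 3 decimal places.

Midpoints: 2, 6, 10, 14
n = 36, Σfm = 264, mean = 7.3333
Σfm² = 2544
Σf(m − x̄)² = Σfm² − (Σfm)²/n = 2544 − 264²/36 = 608.0000
Population variance = 608.0000 / 36 = 16.8889

16.889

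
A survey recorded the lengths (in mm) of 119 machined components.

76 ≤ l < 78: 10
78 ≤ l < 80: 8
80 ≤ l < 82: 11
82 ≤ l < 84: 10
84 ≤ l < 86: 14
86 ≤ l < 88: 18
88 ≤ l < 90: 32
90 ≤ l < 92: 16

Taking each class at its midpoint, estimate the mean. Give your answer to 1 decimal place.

85.6

Midpoints: 77, 79, 81, 83, 85, 87, 89, 91
Σfm = 10×77 + 8×79 + 11×81 + 10×83 + 14×85 + 18×87 + 32×89 + 16×91 = 10183
n = Σf = 119
Mean = 10183 / 119 = 85.5714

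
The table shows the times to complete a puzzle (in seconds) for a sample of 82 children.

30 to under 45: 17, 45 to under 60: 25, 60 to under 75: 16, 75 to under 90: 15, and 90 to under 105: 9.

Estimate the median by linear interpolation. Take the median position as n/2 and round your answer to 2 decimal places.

59.40

Cumulative frequencies: 17, 42, 58, 73, 82
n = 82; position = n/2 = 41.
This falls in the class 45 to under 60: L = 45, F = 17, f = 25, h = 15.
Median ≈ 45 + ((41 − 17) / 25) × 15 = 59.4000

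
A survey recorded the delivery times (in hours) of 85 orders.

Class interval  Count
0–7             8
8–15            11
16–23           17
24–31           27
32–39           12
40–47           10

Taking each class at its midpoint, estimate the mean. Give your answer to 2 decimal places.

Midpoints: 3.5, 11.5, 19.5, 27.5, 35.5, 43.5
Σfm = 8×3.5 + 11×11.5 + 17×19.5 + 27×27.5 + 12×35.5 + 10×43.5 = 2089.5
n = Σf = 85
Mean = 2089.5 / 85 = 24.5824

24.58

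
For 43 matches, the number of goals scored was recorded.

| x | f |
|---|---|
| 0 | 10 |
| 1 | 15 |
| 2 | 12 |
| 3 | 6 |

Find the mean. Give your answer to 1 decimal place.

Values: 0, 1, 2, 3
Σfx = 10×0 + 15×1 + 12×2 + 6×3 = 57
n = Σf = 43
Mean = 57 / 43 = 1.3256

1.3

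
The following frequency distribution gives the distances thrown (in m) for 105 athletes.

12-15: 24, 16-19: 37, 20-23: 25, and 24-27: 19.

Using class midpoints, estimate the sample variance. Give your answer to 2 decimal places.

Midpoints: 13.5, 17.5, 21.5, 25.5
n = 105, Σfm = 1993.5, mean = 18.9857
Σfm² = 39616.25
Σf(m − x̄)² = Σfm² − (Σfm)²/n = 39616.25 − 1993.5²/105 = 1768.2286
Sample variance = 1768.2286 / 104 = 17.0022

17.00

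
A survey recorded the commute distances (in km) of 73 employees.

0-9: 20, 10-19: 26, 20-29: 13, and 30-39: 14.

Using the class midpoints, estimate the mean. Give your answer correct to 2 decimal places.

Midpoints: 4.5, 14.5, 24.5, 34.5
Σfm = 20×4.5 + 26×14.5 + 13×24.5 + 14×34.5 = 1268.5
n = Σf = 73
Mean = 1268.5 / 73 = 17.3767

17.38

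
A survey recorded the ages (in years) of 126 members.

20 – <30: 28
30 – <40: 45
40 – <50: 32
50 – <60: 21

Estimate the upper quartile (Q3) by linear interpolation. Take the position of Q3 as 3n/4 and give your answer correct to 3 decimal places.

Cumulative frequencies: 28, 73, 105, 126
n = 126; position = 3n/4 = 94.5.
This falls in the class 40 – <50: L = 40, F = 73, f = 32, h = 10.
Upper quartile ≈ 40 + ((94.5 − 73) / 32) × 10 = 46.7188

46.719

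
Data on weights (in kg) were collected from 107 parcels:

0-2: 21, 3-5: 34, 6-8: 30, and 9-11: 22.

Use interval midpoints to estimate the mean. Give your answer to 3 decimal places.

Midpoints: 1, 4, 7, 10
Σfm = 21×1 + 34×4 + 30×7 + 22×10 = 587
n = Σf = 107
Mean = 587 / 107 = 5.4860

5.486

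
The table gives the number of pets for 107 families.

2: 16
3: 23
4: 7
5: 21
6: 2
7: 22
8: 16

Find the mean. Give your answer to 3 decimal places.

Values: 2, 3, 4, 5, 6, 7, 8
Σfx = 16×2 + 23×3 + 7×4 + 21×5 + 2×6 + 22×7 + 16×8 = 528
n = Σf = 107
Mean = 528 / 107 = 4.9346

4.935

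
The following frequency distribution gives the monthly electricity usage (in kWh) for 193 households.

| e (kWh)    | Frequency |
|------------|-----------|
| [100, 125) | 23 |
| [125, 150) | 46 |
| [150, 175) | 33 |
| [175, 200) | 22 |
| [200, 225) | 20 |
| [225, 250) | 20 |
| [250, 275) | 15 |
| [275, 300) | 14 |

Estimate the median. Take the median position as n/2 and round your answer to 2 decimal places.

170.83

Cumulative frequencies: 23, 69, 102, 124, 144, 164, 179, 193
n = 193; position = n/2 = 96.5.
This falls in the class [150, 175): L = 150, F = 69, f = 33, h = 25.
Median ≈ 150 + ((96.5 − 69) / 33) × 25 = 170.8333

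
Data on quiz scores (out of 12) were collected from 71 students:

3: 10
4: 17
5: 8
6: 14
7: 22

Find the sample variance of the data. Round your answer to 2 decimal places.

Values: 3, 4, 5, 6, 7
n = 71, Σfx = 376, mean = 5.2958
Σfx² = 2144
Σf(x − x̄)² = Σfx² − (Σfx)²/n = 2144 − 376²/71 = 152.7887
Sample variance = 152.7887 / 70 = 2.1827

2.18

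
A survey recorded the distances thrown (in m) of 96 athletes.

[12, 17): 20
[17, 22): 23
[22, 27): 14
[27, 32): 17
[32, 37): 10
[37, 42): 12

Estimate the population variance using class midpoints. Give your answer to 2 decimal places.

69.52

Midpoints: 14.5, 19.5, 24.5, 29.5, 34.5, 39.5
n = 96, Σfm = 2402, mean = 25.0208
Σfm² = 66774
Σf(m − x̄)² = Σfm² − (Σfm)²/n = 66774 − 2402²/96 = 6673.9583
Population variance = 6673.9583 / 96 = 69.5204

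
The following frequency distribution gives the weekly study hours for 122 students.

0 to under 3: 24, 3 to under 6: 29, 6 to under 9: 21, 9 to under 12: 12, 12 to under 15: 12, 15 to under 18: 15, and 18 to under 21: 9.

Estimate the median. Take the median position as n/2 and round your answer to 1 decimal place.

Cumulative frequencies: 24, 53, 74, 86, 98, 113, 122
n = 122; position = n/2 = 61.
This falls in the class 6 to under 9: L = 6, F = 53, f = 21, h = 3.
Median ≈ 6 + ((61 − 53) / 21) × 3 = 7.1429

7.1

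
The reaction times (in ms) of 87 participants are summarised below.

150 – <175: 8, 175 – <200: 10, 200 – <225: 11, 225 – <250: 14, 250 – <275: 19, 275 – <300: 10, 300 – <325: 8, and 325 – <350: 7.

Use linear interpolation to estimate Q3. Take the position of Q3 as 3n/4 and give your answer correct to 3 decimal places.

Cumulative frequencies: 8, 18, 29, 43, 62, 72, 80, 87
n = 87; position = 3n/4 = 65.25.
This falls in the class 275 – <300: L = 275, F = 62, f = 10, h = 25.
Upper quartile ≈ 275 + ((65.25 − 62) / 10) × 25 = 283.1250

283.125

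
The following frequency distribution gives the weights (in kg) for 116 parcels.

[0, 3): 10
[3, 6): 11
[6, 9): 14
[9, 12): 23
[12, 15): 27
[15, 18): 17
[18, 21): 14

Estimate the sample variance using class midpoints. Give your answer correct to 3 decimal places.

Midpoints: 1.5, 4.5, 7.5, 10.5, 13.5, 16.5, 19.5
n = 116, Σfm = 1329, mean = 11.4569
Σfm² = 18441
Σf(m − x̄)² = Σfm² − (Σfm)²/n = 18441 − 1329²/116 = 3214.7845
Sample variance = 3214.7845 / 115 = 27.9546

27.955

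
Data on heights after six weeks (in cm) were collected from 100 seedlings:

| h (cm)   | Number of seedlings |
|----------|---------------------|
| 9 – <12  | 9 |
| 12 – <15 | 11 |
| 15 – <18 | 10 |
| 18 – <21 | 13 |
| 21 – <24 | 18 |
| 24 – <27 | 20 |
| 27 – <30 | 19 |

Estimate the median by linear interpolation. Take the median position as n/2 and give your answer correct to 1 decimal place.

22.2

Cumulative frequencies: 9, 20, 30, 43, 61, 81, 100
n = 100; position = n/2 = 50.
This falls in the class 21 – <24: L = 21, F = 43, f = 18, h = 3.
Median ≈ 21 + ((50 − 43) / 18) × 3 = 22.1667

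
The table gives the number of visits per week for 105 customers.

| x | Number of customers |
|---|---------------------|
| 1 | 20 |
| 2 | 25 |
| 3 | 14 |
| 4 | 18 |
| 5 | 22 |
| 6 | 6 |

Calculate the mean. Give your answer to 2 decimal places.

Values: 1, 2, 3, 4, 5, 6
Σfx = 20×1 + 25×2 + 14×3 + 18×4 + 22×5 + 6×6 = 330
n = Σf = 105
Mean = 330 / 105 = 3.1429

3.14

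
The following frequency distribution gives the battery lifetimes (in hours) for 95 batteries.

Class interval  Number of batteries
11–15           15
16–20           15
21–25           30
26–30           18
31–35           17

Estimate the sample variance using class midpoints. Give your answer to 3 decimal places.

Midpoints: 13, 18, 23, 28, 33
n = 95, Σfm = 2220, mean = 23.3684
Σfm² = 55890
Σf(m − x̄)² = Σfm² − (Σfm)²/n = 55890 − 2220²/95 = 4012.1053
Sample variance = 4012.1053 / 94 = 42.6820

42.682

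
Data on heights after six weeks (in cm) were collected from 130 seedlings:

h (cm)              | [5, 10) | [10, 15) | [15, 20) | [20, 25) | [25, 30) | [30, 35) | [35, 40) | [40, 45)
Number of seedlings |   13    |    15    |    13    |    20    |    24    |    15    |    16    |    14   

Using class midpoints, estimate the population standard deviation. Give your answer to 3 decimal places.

Midpoints: 7.5, 12.5, 17.5, 22.5, 27.5, 32.5, 37.5, 42.5
n = 130, Σfm = 3305, mean = 25.4231
Σfm² = 98962.5
Σf(m − x̄)² = Σfm² − (Σfm)²/n = 98962.5 − 3305²/130 = 14939.2308
Population variance = 14939.2308 / 130 = 114.9172
Standard deviation = √114.9172 = 10.7199

10.720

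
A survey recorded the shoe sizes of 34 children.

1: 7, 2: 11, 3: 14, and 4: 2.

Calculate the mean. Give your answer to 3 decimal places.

Values: 1, 2, 3, 4
Σfx = 7×1 + 11×2 + 14×3 + 2×4 = 79
n = Σf = 34
Mean = 79 / 34 = 2.3235

2.324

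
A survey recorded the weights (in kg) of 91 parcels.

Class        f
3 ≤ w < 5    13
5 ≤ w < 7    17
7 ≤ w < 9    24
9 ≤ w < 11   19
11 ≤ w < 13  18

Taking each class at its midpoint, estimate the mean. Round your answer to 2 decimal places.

8.26

Midpoints: 4, 6, 8, 10, 12
Σfm = 13×4 + 17×6 + 24×8 + 19×10 + 18×12 = 752
n = Σf = 91
Mean = 752 / 91 = 8.2637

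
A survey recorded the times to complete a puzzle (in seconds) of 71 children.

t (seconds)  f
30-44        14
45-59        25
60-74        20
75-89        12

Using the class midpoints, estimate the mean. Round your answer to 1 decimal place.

Midpoints: 37, 52, 67, 82
Σfm = 14×37 + 25×52 + 20×67 + 12×82 = 4142
n = Σf = 71
Mean = 4142 / 71 = 58.3380

58.3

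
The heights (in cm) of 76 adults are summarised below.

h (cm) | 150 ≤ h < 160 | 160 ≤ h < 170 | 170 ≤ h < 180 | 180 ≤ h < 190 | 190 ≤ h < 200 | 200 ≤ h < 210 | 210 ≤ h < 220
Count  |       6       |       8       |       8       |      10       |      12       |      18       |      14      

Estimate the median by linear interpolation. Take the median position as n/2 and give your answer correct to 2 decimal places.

Cumulative frequencies: 6, 14, 22, 32, 44, 62, 76
n = 76; position = n/2 = 38.
This falls in the class 190 ≤ h < 200: L = 190, F = 32, f = 12, h = 10.
Median ≈ 190 + ((38 − 32) / 12) × 10 = 195.0000

195.00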